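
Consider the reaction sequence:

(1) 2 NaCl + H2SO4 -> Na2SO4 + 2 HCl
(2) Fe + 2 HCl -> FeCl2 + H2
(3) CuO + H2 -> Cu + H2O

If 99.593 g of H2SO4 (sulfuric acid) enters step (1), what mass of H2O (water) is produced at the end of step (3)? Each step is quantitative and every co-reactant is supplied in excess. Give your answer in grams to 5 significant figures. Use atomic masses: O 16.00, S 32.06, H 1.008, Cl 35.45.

18.295 g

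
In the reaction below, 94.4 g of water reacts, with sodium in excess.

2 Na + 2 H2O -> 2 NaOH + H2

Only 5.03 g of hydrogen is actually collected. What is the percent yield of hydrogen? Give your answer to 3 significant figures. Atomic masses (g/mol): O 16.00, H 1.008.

95.2 %

M(H2O) = 2(1.008) + 16.00 = 18.016 g/mol.
M(H2) = 2(1.008) = 2.016 g/mol.
n(H2O) = 94.40 g / 18.016 g/mol = 5.240 mol.
From the equation the H2O:H2 mole ratio is 2:1, so n(H2) = 5.240 × 1/2 = 2.620 mol.
Mass of H2 = 2.620 mol × 2.016 g/mol = 5.282 g.
This is the theoretical yield. Percent yield = 5.03 g / 5.282 g × 100% = 95.23%.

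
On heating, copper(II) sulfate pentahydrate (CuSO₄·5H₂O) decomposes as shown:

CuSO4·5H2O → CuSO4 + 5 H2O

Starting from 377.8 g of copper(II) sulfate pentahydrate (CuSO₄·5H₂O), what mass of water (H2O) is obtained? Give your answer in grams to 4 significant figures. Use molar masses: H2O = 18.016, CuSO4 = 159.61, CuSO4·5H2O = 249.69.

n(CuSO4·5H2O) = 377.80 g / 249.69 g/mol = 1.5131 mol.
From the equation the CuSO4·5H2O:H2O mole ratio is 1:5, so n(H2O) = 1.5131 × 5/1 = 7.5654 mol.
Mass of H2O = 7.5654 mol × 18.016 g/mol = 136.30 g.

136.3 g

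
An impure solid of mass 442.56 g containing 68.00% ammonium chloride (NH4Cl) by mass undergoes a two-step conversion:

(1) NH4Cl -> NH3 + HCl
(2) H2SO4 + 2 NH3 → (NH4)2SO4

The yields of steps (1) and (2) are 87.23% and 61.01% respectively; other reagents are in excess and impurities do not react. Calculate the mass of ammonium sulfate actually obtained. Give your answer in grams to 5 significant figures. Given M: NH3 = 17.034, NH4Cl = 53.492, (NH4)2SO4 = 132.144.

197.82 g

Pure NH4Cl = 442.56 × 0.6800 = 300.941 g.
n(NH4Cl) = 300.941 / 53.492 = 5.62590 mol.
Step 1 (NH4Cl:NH3 = 1:1): theoretical n(NH3) = 5.62590 mol; at 87.23% yield, n(NH3) = 4.90748 mol.
Step 2 (NH3:(NH4)2SO4 = 2:1): theoretical n((NH4)2SO4) = 2.45374 mol, so theoretical mass = 2.45374 × 132.144 = 324.247 g.
At 61.01% yield, actual mass of (NH4)2SO4 = 324.247 × 0.6101 = 197.823 g.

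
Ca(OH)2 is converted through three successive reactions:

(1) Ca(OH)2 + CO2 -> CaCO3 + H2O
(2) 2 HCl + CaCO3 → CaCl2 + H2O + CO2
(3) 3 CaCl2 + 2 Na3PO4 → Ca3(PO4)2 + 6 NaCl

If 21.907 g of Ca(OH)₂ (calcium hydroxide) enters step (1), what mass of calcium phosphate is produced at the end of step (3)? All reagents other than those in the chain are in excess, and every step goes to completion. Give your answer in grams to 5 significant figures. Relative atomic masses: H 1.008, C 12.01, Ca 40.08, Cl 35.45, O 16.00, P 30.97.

30.569 g

M(Ca(OH)2) = 40.08 + 2(16.00) + 2(1.008) = 74.096 g/mol.
M(Ca3(PO4)2) = 3(40.08) + 2(30.97) + 8(16.00) = 310.18 g/mol.
n(Ca(OH)2) = 21.907 / 74.096 = 0.295657 mol.
Reaction (1): Ca(OH)2→CaCO3 ratio 1:1 ⇒ n(CaCO3) = 0.295657 mol.
Reaction (2): CaCO3→CaCl2 ratio 1:1 ⇒ n(CaCl2) = 0.295657 mol.
Reaction (3): CaCl2→Ca3(PO4)2 ratio 3:1 ⇒ n(Ca3(PO4)2) = 0.0985523 mol.
Mass of Ca3(PO4)2 = 0.0985523 × 310.18 = 30.5690 g.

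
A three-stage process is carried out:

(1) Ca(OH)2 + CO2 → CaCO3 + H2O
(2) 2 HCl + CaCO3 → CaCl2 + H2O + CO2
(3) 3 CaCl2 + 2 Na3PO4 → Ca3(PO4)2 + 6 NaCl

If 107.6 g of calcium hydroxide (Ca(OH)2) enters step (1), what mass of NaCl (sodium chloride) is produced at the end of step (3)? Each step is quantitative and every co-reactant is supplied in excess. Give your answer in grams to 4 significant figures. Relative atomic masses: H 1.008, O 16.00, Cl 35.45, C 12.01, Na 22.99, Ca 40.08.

M(Ca(OH)2) = 40.08 + 2(16.00) + 2(1.008) = 74.096 g/mol.
M(NaCl) = 22.99 + 35.45 = 58.44 g/mol.
n(Ca(OH)2) = 107.6 / 74.096 = 1.4522 mol.
Reaction (1): Ca(OH)2→CaCO3 ratio 1:1 ⇒ n(CaCO3) = 1.4522 mol.
Reaction (2): CaCO3→CaCl2 ratio 1:1 ⇒ n(CaCl2) = 1.4522 mol.
Reaction (3): CaCl2→NaCl ratio 3:6 ⇒ n(NaCl) = 2.9043 mol.
Mass of NaCl = 2.9043 × 58.44 = 169.73 g.

169.7 g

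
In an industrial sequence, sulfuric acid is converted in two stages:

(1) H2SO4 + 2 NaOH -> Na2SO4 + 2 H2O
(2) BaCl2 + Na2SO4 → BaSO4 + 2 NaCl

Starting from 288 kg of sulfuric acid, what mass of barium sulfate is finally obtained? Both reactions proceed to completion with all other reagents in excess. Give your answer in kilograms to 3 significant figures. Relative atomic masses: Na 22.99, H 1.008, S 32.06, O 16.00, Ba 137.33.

M(H2SO4) = 2(1.008) + 32.06 + 4(16.00) = 98.076 g/mol.
M(BaSO4) = 137.33 + 32.06 + 4(16.00) = 233.39 g/mol.
288 kg = 288000 g.
n(H2SO4) = 288000 / 98.076 = 2936 mol.
Step 1 gives a 1:1 ratio of H2SO4 to Na2SO4, so n(Na2SO4) = 2936 mol.
In step 2 the Na2SO4:BaSO4 ratio is 1:1, so n(BaSO4) = 2936 mol.
Mass of BaSO4 = 2936 × 233.39 = 685300 g = 685 kg.

685 kg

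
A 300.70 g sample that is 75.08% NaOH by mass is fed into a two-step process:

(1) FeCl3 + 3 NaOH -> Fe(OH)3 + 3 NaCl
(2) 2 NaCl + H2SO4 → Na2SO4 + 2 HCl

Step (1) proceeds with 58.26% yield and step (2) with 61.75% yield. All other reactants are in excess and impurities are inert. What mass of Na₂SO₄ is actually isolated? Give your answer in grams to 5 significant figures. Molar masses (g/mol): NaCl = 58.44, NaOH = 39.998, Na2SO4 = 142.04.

Pure NaOH = 300.70 × 0.7508 = 225.766 g.
n(NaOH) = 225.766 / 39.998 = 5.64442 mol.
Step 1 (NaOH:NaCl = 3:3): theoretical n(NaCl) = 5.64442 mol; at 58.26% yield, n(NaCl) = 3.28844 mol.
Step 2 (NaCl:Na2SO4 = 2:1): theoretical n(Na2SO4) = 1.64422 mol, so theoretical mass = 1.64422 × 142.04 = 233.545 g.
At 61.75% yield, actual mass of Na2SO4 = 233.545 × 0.6175 = 144.214 g.

144.21 g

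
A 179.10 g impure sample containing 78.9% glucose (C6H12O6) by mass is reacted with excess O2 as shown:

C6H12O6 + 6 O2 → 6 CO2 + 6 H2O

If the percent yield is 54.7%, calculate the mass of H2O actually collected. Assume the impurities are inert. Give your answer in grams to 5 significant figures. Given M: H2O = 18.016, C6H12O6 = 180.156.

46.379 g

Pure C6H12O6 available = 179.10 g × 0.789 = 141.310 g.
n(C6H12O6) = 141.310 g / 180.156 g/mol = 0.784375 mol.
From the equation the C6H12O6:H2O mole ratio is 1:6, so n(H2O) = 0.784375 × 6/1 = 4.70625 mol.
Mass of H2O = 4.70625 mol × 18.016 g/mol = 84.7878 g.
Actual mass collected = 84.7878 g × 0.547 = 46.3789 g.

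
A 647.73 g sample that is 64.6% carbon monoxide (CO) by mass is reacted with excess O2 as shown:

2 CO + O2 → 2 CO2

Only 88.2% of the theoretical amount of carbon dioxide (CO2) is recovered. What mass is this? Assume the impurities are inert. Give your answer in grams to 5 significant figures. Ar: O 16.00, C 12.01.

Pure CO available = 647.73 g × 0.646 = 418.434 g.
M(CO) = 12.01 + 16.00 = 28.01 g/mol.
M(CO2) = 12.01 + 2(16.00) = 44.01 g/mol.
n(CO) = 418.434 g / 28.01 g/mol = 14.9387 mol.
From the equation the CO:CO2 mole ratio is 2:2, so n(CO2) = 14.9387 × 2/2 = 14.9387 mol.
Mass of CO2 = 14.9387 mol × 44.01 g/mol = 657.453 g.
Actual mass collected = 657.453 g × 0.882 = 579.874 g.

579.87 g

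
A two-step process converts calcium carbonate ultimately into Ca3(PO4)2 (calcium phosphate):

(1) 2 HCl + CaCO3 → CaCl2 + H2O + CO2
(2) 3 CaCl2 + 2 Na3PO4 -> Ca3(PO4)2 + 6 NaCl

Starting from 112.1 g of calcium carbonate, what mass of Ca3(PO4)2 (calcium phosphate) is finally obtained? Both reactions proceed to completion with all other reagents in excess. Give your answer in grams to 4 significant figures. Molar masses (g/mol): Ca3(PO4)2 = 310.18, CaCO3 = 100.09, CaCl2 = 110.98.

115.8 g

n(CaCO3) = 112.10 / 100.09 = 1.1200 mol.
Step 1 gives a 1:1 ratio of CaCO3 to CaCl2, so n(CaCl2) = 1.1200 mol.
In step 2 the CaCl2:Ca3(PO4)2 ratio is 3:1, so n(Ca3(PO4)2) = 0.37333 mol.
Mass of Ca3(PO4)2 = 0.37333 × 310.18 = 115.80 g.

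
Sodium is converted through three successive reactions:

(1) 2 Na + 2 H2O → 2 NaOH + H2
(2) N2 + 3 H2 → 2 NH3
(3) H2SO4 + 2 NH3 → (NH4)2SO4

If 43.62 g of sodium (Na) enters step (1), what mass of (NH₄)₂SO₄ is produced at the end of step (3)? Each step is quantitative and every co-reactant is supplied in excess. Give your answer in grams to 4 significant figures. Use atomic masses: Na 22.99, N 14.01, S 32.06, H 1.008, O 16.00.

M(Na) = 22.99 g/mol.
M((NH4)2SO4) = 2(14.01) + 8(1.008) + 32.06 + 4(16.00) = 132.144 g/mol.
n(Na) = 43.62 / 22.99 = 1.8973 mol.
Reaction (1): Na→H2 ratio 2:1 ⇒ n(H2) = 0.94867 mol.
Reaction (2): H2→NH3 ratio 3:2 ⇒ n(NH3) = 0.63245 mol.
Reaction (3): NH3→(NH4)2SO4 ratio 2:1 ⇒ n((NH4)2SO4) = 0.31622 mol.
Mass of (NH4)2SO4 = 0.31622 × 132.144 = 41.787 g.

41.79 g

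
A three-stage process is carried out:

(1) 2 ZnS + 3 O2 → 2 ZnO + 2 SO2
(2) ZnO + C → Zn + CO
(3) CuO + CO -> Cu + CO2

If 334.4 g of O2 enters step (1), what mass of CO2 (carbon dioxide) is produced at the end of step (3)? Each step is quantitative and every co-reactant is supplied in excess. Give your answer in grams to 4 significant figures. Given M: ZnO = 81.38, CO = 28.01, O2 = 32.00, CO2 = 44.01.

306.6 g

n(O2) = 334.4 / 32.00 = 10.450 mol.
Reaction (1): O2→ZnO ratio 3:2 ⇒ n(ZnO) = 6.9667 mol.
Reaction (2): ZnO→CO ratio 1:1 ⇒ n(CO) = 6.9667 mol.
Reaction (3): CO→CO2 ratio 1:1 ⇒ n(CO2) = 6.9667 mol.
Mass of CO2 = 6.9667 × 44.01 = 306.60 g.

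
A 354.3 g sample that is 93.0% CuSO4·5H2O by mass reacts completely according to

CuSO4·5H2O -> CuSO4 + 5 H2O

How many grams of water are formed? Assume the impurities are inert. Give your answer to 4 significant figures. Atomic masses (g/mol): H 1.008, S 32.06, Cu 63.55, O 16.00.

Mass of pure CuSO4·5H2O = 354.3 g × 0.930 = 329.50 g.
M(CuSO4·5H2O) = 63.55 + 32.06 + 9(16.00) + 10(1.008) = 249.69 g/mol.
M(H2O) = 2(1.008) + 16.00 = 18.016 g/mol.
n(CuSO4·5H2O) = 329.50 g / 249.69 g/mol = 1.3196 mol.
From the equation the CuSO4·5H2O:H2O mole ratio is 1:5, so n(H2O) = 1.3196 × 5/1 = 6.5982 mol.
Mass of H2O = 6.5982 mol × 18.016 g/mol = 118.87 g.

118.9 g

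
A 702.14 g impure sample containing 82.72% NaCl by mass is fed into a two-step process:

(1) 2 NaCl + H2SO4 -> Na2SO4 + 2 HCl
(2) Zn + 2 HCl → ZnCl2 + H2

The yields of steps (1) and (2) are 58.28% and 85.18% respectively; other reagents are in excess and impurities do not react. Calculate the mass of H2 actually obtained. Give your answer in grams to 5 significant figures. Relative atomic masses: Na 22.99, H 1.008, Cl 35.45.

4.9733 g

Pure NaCl = 702.14 × 0.8272 = 580.810 g.
M(NaCl) = 22.99 + 35.45 = 58.44 g/mol.
M(H2) = 2(1.008) = 2.016 g/mol.
n(NaCl) = 580.810 / 58.44 = 9.93857 mol.
Step 1 (NaCl:HCl = 2:2): theoretical n(HCl) = 9.93857 mol; at 58.28% yield, n(HCl) = 5.79220 mol.
Step 2 (HCl:H2 = 2:1): theoretical n(H2) = 2.89610 mol, so theoretical mass = 2.89610 × 2.016 = 5.83854 g.
At 85.18% yield, actual mass of H2 = 5.83854 × 0.8518 = 4.97327 g.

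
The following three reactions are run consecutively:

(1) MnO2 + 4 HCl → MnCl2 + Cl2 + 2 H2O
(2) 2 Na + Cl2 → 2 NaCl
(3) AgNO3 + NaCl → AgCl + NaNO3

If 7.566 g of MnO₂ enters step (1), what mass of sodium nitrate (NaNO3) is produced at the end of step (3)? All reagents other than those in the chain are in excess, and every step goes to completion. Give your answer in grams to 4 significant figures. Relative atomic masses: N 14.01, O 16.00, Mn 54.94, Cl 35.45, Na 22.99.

14.79 g

M(MnO2) = 54.94 + 2(16.00) = 86.94 g/mol.
M(NaNO3) = 22.99 + 14.01 + 3(16.00) = 85.00 g/mol.
n(MnO2) = 7.566 / 86.94 = 0.087026 mol.
Reaction (1): MnO2→Cl2 ratio 1:1 ⇒ n(Cl2) = 0.087026 mol.
Reaction (2): Cl2→NaCl ratio 1:2 ⇒ n(NaCl) = 0.17405 mol.
Reaction (3): NaCl→NaNO3 ratio 1:1 ⇒ n(NaNO3) = 0.17405 mol.
Mass of NaNO3 = 0.17405 × 85.00 = 14.794 g.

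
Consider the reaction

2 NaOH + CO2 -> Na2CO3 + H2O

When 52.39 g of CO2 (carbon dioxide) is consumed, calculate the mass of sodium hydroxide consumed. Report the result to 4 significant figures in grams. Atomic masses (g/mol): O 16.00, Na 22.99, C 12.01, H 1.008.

M(CO2) = 12.01 + 2(16.00) = 44.01 g/mol.
M(NaOH) = 22.99 + 16.00 + 1.008 = 39.998 g/mol.
n(CO2) = 52.390 g / 44.01 g/mol = 1.1904 mol.
From the equation the CO2:NaOH mole ratio is 1:2, so n(NaOH) = 1.1904 × 2/1 = 2.3808 mol.
Mass of NaOH = 2.3808 mol × 39.998 g/mol = 95.228 g.

95.23 g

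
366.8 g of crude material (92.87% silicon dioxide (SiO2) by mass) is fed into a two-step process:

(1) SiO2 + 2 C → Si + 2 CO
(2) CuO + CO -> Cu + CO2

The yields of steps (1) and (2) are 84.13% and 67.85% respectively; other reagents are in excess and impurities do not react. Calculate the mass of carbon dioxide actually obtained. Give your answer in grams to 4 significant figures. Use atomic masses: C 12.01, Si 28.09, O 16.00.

284.8 g

Pure SiO2 = 366.8 × 0.9287 = 340.65 g.
M(SiO2) = 28.09 + 2(16.00) = 60.09 g/mol.
M(CO2) = 12.01 + 2(16.00) = 44.01 g/mol.
n(SiO2) = 340.65 / 60.09 = 5.6689 mol.
Step 1 (SiO2:CO = 1:2): theoretical n(CO) = 11.338 mol; at 84.13% yield, n(CO) = 9.5386 mol.
Step 2 (CO:CO2 = 1:1): theoretical n(CO2) = 9.5386 mol, so theoretical mass = 9.5386 × 44.01 = 419.79 g.
At 67.85% yield, actual mass of CO2 = 419.79 × 0.6785 = 284.83 g.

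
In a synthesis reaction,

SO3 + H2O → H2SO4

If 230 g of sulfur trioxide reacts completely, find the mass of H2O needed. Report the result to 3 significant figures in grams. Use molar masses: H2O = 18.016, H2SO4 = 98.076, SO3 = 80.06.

n(SO3) = 230.0 g / 80.06 g/mol = 2.873 mol.
From the equation the SO3:H2O mole ratio is 1:1, so n(H2O) = 2.873 × 1/1 = 2.873 mol.
Mass of H2O = 2.873 mol × 18.016 g/mol = 51.76 g.

51.8 g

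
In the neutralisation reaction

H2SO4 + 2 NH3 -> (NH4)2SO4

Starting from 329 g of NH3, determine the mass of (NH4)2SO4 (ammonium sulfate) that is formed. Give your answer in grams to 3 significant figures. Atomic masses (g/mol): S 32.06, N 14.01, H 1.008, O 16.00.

M(NH3) = 14.01 + 3(1.008) = 17.034 g/mol.
M((NH4)2SO4) = 2(14.01) + 8(1.008) + 32.06 + 4(16.00) = 132.144 g/mol.
n(NH3) = 329.0 g / 17.034 g/mol = 19.31 mol.
From the equation the NH3:(NH4)2SO4 mole ratio is 2:1, so n((NH4)2SO4) = 19.31 × 1/2 = 9.657 mol.
Mass of (NH4)2SO4 = 9.657 mol × 132.144 g/mol = 1276 g.

1280 g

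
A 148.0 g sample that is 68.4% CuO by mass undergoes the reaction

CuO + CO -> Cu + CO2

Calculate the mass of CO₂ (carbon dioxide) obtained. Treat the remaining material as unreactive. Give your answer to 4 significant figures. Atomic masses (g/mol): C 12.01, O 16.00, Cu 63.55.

Mass of pure CuO = 148.0 g × 0.684 = 101.23 g.
M(CuO) = 63.55 + 16.00 = 79.55 g/mol.
M(CO2) = 12.01 + 2(16.00) = 44.01 g/mol.
n(CuO) = 101.23 g / 79.55 g/mol = 1.2726 mol.
From the equation the CuO:CO2 mole ratio is 1:1, so n(CO2) = 1.2726 × 1/1 = 1.2726 mol.
Mass of CO2 = 1.2726 mol × 44.01 g/mol = 56.005 g.

56.01 g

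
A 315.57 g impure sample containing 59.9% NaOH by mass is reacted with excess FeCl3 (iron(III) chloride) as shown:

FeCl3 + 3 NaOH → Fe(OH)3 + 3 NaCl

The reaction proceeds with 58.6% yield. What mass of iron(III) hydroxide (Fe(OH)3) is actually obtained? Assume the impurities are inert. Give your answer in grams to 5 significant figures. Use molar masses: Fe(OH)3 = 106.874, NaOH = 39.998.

98.658 g

Pure NaOH available = 315.57 g × 0.599 = 189.026 g.
n(NaOH) = 189.026 g / 39.998 g/mol = 4.72590 mol.
From the equation the NaOH:Fe(OH)3 mole ratio is 3:1, so n(Fe(OH)3) = 4.72590 × 1/3 = 1.57530 mol.
Mass of Fe(OH)3 = 1.57530 mol × 106.874 g/mol = 168.359 g.
Actual mass collected = 168.359 g × 0.586 = 98.6581 g.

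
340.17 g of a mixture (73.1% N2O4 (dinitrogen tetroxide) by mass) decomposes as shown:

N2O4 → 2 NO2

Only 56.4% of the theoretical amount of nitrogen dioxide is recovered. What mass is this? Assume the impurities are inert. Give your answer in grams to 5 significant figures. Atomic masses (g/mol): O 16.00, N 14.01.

Pure N2O4 available = 340.17 g × 0.731 = 248.664 g.
M(N2O4) = 2(14.01) + 4(16.00) = 92.02 g/mol.
M(NO2) = 14.01 + 2(16.00) = 46.01 g/mol.
n(N2O4) = 248.664 g / 92.02 g/mol = 2.70229 mol.
From the equation the N2O4:NO2 mole ratio is 1:2, so n(NO2) = 2.70229 × 2/1 = 5.40457 mol.
Mass of NO2 = 5.40457 mol × 46.01 g/mol = 248.664 g.
Actual mass collected = 248.664 g × 0.564 = 140.247 g.

140.25 g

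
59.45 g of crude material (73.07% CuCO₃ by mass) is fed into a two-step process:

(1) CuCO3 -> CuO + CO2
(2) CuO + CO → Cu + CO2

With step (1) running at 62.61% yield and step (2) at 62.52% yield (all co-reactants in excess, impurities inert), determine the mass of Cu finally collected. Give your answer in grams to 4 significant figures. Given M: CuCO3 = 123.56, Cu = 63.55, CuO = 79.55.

8.746 g

Pure CuCO3 = 59.45 × 0.7307 = 43.440 g.
n(CuCO3) = 43.440 / 123.56 = 0.35157 mol.
Step 1 (CuCO3:CuO = 1:1): theoretical n(CuO) = 0.35157 mol; at 62.61% yield, n(CuO) = 0.22012 mol.
Step 2 (CuO:Cu = 1:1): theoretical n(Cu) = 0.22012 mol, so theoretical mass = 0.22012 × 63.55 = 13.989 g.
At 62.52% yield, actual mass of Cu = 13.989 × 0.6252 = 8.7456 g.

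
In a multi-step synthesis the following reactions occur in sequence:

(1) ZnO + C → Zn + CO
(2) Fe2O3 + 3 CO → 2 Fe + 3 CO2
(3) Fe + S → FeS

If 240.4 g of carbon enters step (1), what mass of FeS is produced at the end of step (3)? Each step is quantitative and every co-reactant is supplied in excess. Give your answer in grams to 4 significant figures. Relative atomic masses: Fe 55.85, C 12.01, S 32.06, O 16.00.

1173 g

M(C) = 12.01 g/mol.
M(FeS) = 55.85 + 32.06 = 87.91 g/mol.
n(C) = 240.4 / 12.01 = 20.017 mol.
Reaction (1): C→CO ratio 1:1 ⇒ n(CO) = 20.017 mol.
Reaction (2): CO→Fe ratio 3:2 ⇒ n(Fe) = 13.344 mol.
Reaction (3): Fe→FeS ratio 1:1 ⇒ n(FeS) = 13.344 mol.
Mass of FeS = 13.344 × 87.91 = 1173.1 g.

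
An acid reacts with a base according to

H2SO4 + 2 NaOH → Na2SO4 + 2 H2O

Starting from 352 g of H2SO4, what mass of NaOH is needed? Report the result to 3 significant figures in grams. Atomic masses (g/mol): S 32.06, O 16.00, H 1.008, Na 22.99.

M(H2SO4) = 2(1.008) + 32.06 + 4(16.00) = 98.076 g/mol.
M(NaOH) = 22.99 + 16.00 + 1.008 = 39.998 g/mol.
n(H2SO4) = 352.0 g / 98.076 g/mol = 3.589 mol.
From the equation the H2SO4:NaOH mole ratio is 1:2, so n(NaOH) = 3.589 × 2/1 = 7.178 mol.
Mass of NaOH = 7.178 mol × 39.998 g/mol = 287.1 g.

287 g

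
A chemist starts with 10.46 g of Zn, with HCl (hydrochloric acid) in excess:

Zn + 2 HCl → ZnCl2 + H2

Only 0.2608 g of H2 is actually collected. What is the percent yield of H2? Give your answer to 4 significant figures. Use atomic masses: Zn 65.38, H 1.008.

M(Zn) = 65.38 g/mol.
M(H2) = 2(1.008) = 2.016 g/mol.
n(Zn) = 10.460 g / 65.38 g/mol = 0.15999 mol.
From the equation the Zn:H2 mole ratio is 1:1, so n(H2) = 0.15999 × 1/1 = 0.15999 mol.
Mass of H2 = 0.15999 mol × 2.016 g/mol = 0.32254 g.
This is the theoretical yield. Percent yield = 0.2608 g / 0.32254 g × 100% = 80.859%.

80.86 %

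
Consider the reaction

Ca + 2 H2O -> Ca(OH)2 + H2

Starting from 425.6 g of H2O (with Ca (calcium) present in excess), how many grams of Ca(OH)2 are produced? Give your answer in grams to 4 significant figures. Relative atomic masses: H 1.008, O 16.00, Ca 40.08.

M(H2O) = 2(1.008) + 16.00 = 18.016 g/mol.
M(Ca(OH)2) = 40.08 + 2(16.00) + 2(1.008) = 74.096 g/mol.
n(H2O) = 425.60 g / 18.016 g/mol = 23.623 mol.
From the equation the H2O:Ca(OH)2 mole ratio is 2:1, so n(Ca(OH)2) = 23.623 × 1/2 = 11.812 mol.
Mass of Ca(OH)2 = 11.812 mol × 74.096 g/mol = 875.20 g.

875.2 g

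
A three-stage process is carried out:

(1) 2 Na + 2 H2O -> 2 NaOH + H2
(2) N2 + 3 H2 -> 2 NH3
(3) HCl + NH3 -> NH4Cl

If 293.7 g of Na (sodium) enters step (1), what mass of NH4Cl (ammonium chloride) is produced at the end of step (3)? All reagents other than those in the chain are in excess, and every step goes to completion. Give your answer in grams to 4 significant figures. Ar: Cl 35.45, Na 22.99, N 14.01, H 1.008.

M(Na) = 22.99 g/mol.
M(NH4Cl) = 14.01 + 4(1.008) + 35.45 = 53.492 g/mol.
n(Na) = 293.7 / 22.99 = 12.775 mol.
Reaction (1): Na→H2 ratio 2:1 ⇒ n(H2) = 6.3876 mol.
Reaction (2): H2→NH3 ratio 3:2 ⇒ n(NH3) = 4.2584 mol.
Reaction (3): NH3→NH4Cl ratio 1:1 ⇒ n(NH4Cl) = 4.2584 mol.
Mass of NH4Cl = 4.2584 × 53.492 = 227.79 g.

227.8 g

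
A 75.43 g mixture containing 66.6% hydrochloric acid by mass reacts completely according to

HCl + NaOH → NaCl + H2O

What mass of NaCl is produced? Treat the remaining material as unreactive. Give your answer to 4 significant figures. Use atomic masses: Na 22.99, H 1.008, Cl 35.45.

80.53 g

Mass of pure HCl = 75.43 g × 0.666 = 50.236 g.
M(HCl) = 1.008 + 35.45 = 36.458 g/mol.
M(NaCl) = 22.99 + 35.45 = 58.44 g/mol.
n(HCl) = 50.236 g / 36.458 g/mol = 1.3779 mol.
From the equation the HCl:NaCl mole ratio is 1:1, so n(NaCl) = 1.3779 × 1/1 = 1.3779 mol.
Mass of NaCl = 1.3779 mol × 58.44 g/mol = 80.526 g.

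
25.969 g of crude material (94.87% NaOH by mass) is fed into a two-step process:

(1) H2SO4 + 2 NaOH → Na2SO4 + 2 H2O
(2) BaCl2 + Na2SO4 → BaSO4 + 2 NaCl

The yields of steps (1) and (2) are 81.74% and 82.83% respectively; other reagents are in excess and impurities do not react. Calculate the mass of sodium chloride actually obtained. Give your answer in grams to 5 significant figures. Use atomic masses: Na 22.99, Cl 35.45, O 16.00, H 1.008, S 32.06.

Pure NaOH = 25.969 × 0.9487 = 24.6368 g.
M(NaOH) = 22.99 + 16.00 + 1.008 = 39.998 g/mol.
M(NaCl) = 22.99 + 35.45 = 58.44 g/mol.
n(NaOH) = 24.6368 / 39.998 = 0.615951 mol.
Step 1 (NaOH:Na2SO4 = 2:1): theoretical n(Na2SO4) = 0.307975 mol; at 81.74% yield, n(Na2SO4) = 0.251739 mol.
Step 2 (Na2SO4:NaCl = 1:2): theoretical n(NaCl) = 0.503478 mol, so theoretical mass = 0.503478 × 58.44 = 29.4233 g.
At 82.83% yield, actual mass of NaCl = 29.4233 × 0.8283 = 24.3713 g.

24.371 g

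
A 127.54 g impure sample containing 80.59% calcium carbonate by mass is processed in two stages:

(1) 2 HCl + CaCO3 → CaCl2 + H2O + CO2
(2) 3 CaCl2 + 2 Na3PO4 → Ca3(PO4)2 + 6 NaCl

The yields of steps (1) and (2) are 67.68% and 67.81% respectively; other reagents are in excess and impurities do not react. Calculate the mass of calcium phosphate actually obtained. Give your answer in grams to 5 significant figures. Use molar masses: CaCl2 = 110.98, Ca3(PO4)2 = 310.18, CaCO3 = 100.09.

48.729 g

Pure CaCO3 = 127.54 × 0.8059 = 102.784 g.
n(CaCO3) = 102.784 / 100.09 = 1.02692 mol.
Step 1 (CaCO3:CaCl2 = 1:1): theoretical n(CaCl2) = 1.02692 mol; at 67.68% yield, n(CaCl2) = 0.695020 mol.
Step 2 (CaCl2:Ca3(PO4)2 = 3:1): theoretical n(Ca3(PO4)2) = 0.231673 mol, so theoretical mass = 0.231673 × 310.18 = 71.8604 g.
At 67.81% yield, actual mass of Ca3(PO4)2 = 71.8604 × 0.6781 = 48.7286 g.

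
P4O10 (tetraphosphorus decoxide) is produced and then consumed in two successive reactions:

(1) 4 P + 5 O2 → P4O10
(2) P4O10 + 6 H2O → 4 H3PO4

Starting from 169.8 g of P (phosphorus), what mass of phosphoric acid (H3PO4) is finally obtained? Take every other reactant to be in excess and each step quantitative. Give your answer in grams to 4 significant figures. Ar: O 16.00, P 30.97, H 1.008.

537.3 g

M(P) = 30.97 g/mol.
M(H3PO4) = 3(1.008) + 30.97 + 4(16.00) = 97.994 g/mol.
n(P) = 169.80 / 30.97 = 5.4827 mol.
Step 1 gives a 4:1 ratio of P to P4O10, so n(P4O10) = 1.3707 mol.
In step 2 the P4O10:H3PO4 ratio is 1:4, so n(H3PO4) = 5.4827 mol.
Mass of H3PO4 = 5.4827 × 97.994 = 537.27 g.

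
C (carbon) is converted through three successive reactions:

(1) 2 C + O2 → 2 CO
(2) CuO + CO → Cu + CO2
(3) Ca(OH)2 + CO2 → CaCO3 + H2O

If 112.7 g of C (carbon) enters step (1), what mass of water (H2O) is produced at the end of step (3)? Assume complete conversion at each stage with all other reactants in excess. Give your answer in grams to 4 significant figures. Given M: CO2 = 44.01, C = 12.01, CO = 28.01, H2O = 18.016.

n(C) = 112.7 / 12.01 = 9.3838 mol.
Reaction (1): C→CO ratio 2:2 ⇒ n(CO) = 9.3838 mol.
Reaction (2): CO→CO2 ratio 1:1 ⇒ n(CO2) = 9.3838 mol.
Reaction (3): CO2→H2O ratio 1:1 ⇒ n(H2O) = 9.3838 mol.
Mass of H2O = 9.3838 × 18.016 = 169.06 g.

169.1 g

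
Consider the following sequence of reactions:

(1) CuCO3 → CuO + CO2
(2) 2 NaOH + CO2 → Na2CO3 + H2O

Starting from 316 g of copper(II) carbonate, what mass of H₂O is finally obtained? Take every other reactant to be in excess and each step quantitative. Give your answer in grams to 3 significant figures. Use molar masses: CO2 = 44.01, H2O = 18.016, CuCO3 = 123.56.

n(CuCO3) = 316.0 / 123.56 = 2.557 mol.
Step 1 gives a 1:1 ratio of CuCO3 to CO2, so n(CO2) = 2.557 mol.
In step 2 the CO2:H2O ratio is 1:1, so n(H2O) = 2.557 mol.
Mass of H2O = 2.557 × 18.016 = 46.08 g.

46.1 g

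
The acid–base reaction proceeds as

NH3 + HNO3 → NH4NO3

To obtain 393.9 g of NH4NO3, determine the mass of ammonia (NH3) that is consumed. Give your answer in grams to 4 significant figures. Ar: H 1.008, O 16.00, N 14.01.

M(NH4NO3) = 2(14.01) + 4(1.008) + 3(16.00) = 80.052 g/mol.
M(NH3) = 14.01 + 3(1.008) = 17.034 g/mol.
n(NH4NO3) = 393.90 g / 80.052 g/mol = 4.9206 mol.
From the equation the NH4NO3:NH3 mole ratio is 1:1, so n(NH3) = 4.9206 × 1/1 = 4.9206 mol.
Mass of NH3 = 4.9206 mol × 17.034 g/mol = 83.817 g.

83.82 g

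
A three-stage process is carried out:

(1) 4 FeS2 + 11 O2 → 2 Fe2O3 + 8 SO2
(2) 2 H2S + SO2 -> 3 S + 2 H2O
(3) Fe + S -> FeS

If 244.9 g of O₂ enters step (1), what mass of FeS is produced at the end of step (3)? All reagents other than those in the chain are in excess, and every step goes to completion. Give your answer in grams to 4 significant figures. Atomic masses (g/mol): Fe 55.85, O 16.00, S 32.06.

M(O2) = 2(16.00) = 32.00 g/mol.
M(FeS) = 55.85 + 32.06 = 87.91 g/mol.
n(O2) = 244.9 / 32.00 = 7.6531 mol.
Reaction (1): O2→SO2 ratio 11:8 ⇒ n(SO2) = 5.5659 mol.
Reaction (2): SO2→S ratio 1:3 ⇒ n(S) = 16.698 mol.
Reaction (3): S→FeS ratio 1:1 ⇒ n(FeS) = 16.698 mol.
Mass of FeS = 16.698 × 87.91 = 1467.9 g.

1468 g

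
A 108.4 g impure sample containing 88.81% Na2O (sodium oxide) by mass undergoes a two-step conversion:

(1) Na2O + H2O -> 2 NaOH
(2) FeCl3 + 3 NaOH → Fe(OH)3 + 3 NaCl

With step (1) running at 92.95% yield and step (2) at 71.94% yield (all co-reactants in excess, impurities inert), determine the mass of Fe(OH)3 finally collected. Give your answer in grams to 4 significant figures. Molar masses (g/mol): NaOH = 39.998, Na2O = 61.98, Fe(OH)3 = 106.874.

74.00 g

Pure Na2O = 108.4 × 0.8881 = 96.270 g.
n(Na2O) = 96.270 / 61.98 = 1.5532 mol.
Step 1 (Na2O:NaOH = 1:2): theoretical n(NaOH) = 3.1065 mol; at 92.95% yield, n(NaOH) = 2.8875 mol.
Step 2 (NaOH:Fe(OH)3 = 3:1): theoretical n(Fe(OH)3) = 0.96249 mol, so theoretical mass = 0.96249 × 106.874 = 102.87 g.
At 71.94% yield, actual mass of Fe(OH)3 = 102.87 × 0.7194 = 74.001 g.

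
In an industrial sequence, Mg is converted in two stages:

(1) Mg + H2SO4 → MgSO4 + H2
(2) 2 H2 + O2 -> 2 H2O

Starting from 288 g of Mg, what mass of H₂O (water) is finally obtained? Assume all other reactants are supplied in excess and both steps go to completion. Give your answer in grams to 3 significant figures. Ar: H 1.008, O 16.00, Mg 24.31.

213 g

M(Mg) = 24.31 g/mol.
M(H2O) = 2(1.008) + 16.00 = 18.016 g/mol.
n(Mg) = 288.0 / 24.31 = 11.85 mol.
Step 1 gives a 1:1 ratio of Mg to H2, so n(H2) = 11.85 mol.
In step 2 the H2:H2O ratio is 2:2, so n(H2O) = 11.85 mol.
Mass of H2O = 11.85 × 18.016 = 213.4 g.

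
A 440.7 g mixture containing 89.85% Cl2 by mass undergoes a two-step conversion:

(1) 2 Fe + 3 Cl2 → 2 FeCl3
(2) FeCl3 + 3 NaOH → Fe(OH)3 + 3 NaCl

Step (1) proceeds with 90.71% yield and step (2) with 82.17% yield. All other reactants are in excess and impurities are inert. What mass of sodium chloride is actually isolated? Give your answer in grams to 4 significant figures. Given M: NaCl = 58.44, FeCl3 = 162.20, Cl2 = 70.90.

486.5 g

Pure Cl2 = 440.7 × 0.8985 = 395.97 g.
n(Cl2) = 395.97 / 70.90 = 5.5849 mol.
Step 1 (Cl2:FeCl3 = 3:2): theoretical n(FeCl3) = 3.7233 mol; at 90.71% yield, n(FeCl3) = 3.3774 mol.
Step 2 (FeCl3:NaCl = 1:3): theoretical n(NaCl) = 10.132 mol, so theoretical mass = 10.132 × 58.44 = 592.12 g.
At 82.17% yield, actual mass of NaCl = 592.12 × 0.8217 = 486.55 g.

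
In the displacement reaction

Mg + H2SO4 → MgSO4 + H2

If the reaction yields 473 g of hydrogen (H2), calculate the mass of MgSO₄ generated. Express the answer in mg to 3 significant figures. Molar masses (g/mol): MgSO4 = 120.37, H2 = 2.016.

28200000 mg

n(H2) = 473.0 g / 2.016 g/mol = 234.6 mol.
From the equation the H2:MgSO4 mole ratio is 1:1, so n(MgSO4) = 234.6 × 1/1 = 234.6 mol.
Mass of MgSO4 = 234.6 mol × 120.37 g/mol = 28240 g.
Converting to mg: 28240 g = 28200000 mg.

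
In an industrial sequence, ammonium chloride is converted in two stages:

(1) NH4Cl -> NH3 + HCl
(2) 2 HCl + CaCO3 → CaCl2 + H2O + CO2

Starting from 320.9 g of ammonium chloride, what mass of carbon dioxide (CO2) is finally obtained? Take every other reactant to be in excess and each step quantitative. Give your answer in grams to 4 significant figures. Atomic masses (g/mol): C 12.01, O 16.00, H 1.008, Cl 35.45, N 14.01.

M(NH4Cl) = 14.01 + 4(1.008) + 35.45 = 53.492 g/mol.
M(CO2) = 12.01 + 2(16.00) = 44.01 g/mol.
n(NH4Cl) = 320.90 / 53.492 = 5.9990 mol.
Step 1 gives a 1:1 ratio of NH4Cl to HCl, so n(HCl) = 5.9990 mol.
In step 2 the HCl:CO2 ratio is 2:1, so n(CO2) = 2.9995 mol.
Mass of CO2 = 2.9995 × 44.01 = 132.01 g.

132.0 g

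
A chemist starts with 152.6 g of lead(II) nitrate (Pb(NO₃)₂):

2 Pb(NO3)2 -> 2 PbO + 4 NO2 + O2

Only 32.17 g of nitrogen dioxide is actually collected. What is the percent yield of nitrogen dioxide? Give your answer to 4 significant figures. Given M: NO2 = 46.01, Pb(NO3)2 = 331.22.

n(Pb(NO3)2) = 152.60 g / 331.22 g/mol = 0.46072 mol.
From the equation the Pb(NO3)2:NO2 mole ratio is 2:4, so n(NO2) = 0.46072 × 4/2 = 0.92144 mol.
Mass of NO2 = 0.92144 mol × 46.01 g/mol = 42.396 g.
This is the theoretical yield. Percent yield = 32.17 g / 42.396 g × 100% = 75.881%.

75.88 %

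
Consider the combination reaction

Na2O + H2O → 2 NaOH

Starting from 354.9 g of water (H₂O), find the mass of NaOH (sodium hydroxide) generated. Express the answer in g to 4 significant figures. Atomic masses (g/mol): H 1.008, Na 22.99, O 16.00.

M(H2O) = 2(1.008) + 16.00 = 18.016 g/mol.
M(NaOH) = 22.99 + 16.00 + 1.008 = 39.998 g/mol.
n(H2O) = 354.90 g / 18.016 g/mol = 19.699 mol.
From the equation the H2O:NaOH mole ratio is 1:2, so n(NaOH) = 19.699 × 2/1 = 39.398 mol.
Mass of NaOH = 39.398 mol × 39.998 g/mol = 1575.9 g.

1576 g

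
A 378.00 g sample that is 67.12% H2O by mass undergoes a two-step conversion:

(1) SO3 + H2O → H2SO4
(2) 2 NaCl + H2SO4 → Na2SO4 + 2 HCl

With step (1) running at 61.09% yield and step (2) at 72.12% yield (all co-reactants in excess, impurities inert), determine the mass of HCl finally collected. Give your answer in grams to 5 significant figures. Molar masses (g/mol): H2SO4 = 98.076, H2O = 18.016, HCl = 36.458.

452.41 g

Pure H2O = 378.00 × 0.6712 = 253.714 g.
n(H2O) = 253.714 / 18.016 = 14.0827 mol.
Step 1 (H2O:H2SO4 = 1:1): theoretical n(H2SO4) = 14.0827 mol; at 61.09% yield, n(H2SO4) = 8.60311 mol.
Step 2 (H2SO4:HCl = 1:2): theoretical n(HCl) = 17.2062 mol, so theoretical mass = 17.2062 × 36.458 = 627.304 g.
At 72.12% yield, actual mass of HCl = 627.304 × 0.7212 = 452.412 g.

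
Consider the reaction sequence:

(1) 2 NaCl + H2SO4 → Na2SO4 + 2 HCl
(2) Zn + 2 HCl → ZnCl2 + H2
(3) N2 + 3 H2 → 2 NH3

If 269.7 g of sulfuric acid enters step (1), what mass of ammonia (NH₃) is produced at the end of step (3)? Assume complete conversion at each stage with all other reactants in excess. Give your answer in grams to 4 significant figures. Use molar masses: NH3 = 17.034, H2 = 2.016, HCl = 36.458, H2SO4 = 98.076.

n(H2SO4) = 269.7 / 98.076 = 2.7499 mol.
Reaction (1): H2SO4→HCl ratio 1:2 ⇒ n(HCl) = 5.4998 mol.
Reaction (2): HCl→H2 ratio 2:1 ⇒ n(H2) = 2.7499 mol.
Reaction (3): H2→NH3 ratio 3:2 ⇒ n(NH3) = 1.8333 mol.
Mass of NH3 = 1.8333 × 17.034 = 31.228 g.

31.23 g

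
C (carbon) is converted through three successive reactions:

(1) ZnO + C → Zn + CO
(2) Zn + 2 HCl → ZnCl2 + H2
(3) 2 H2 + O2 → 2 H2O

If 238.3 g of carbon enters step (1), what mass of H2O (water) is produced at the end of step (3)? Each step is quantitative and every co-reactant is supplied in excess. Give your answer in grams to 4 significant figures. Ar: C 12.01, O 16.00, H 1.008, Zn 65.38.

M(C) = 12.01 g/mol.
M(H2O) = 2(1.008) + 16.00 = 18.016 g/mol.
n(C) = 238.3 / 12.01 = 19.842 mol.
Reaction (1): C→Zn ratio 1:1 ⇒ n(Zn) = 19.842 mol.
Reaction (2): Zn→H2 ratio 1:1 ⇒ n(H2) = 19.842 mol.
Reaction (3): H2→H2O ratio 2:2 ⇒ n(H2O) = 19.842 mol.
Mass of H2O = 19.842 × 18.016 = 357.47 g.

357.5 g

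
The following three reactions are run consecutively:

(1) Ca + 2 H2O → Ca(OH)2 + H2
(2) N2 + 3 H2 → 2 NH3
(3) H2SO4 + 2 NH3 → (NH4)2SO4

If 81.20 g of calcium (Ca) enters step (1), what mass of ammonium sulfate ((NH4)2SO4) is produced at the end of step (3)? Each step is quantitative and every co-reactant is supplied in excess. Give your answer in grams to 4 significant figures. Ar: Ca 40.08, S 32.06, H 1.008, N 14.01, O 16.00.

M(Ca) = 40.08 g/mol.
M((NH4)2SO4) = 2(14.01) + 8(1.008) + 32.06 + 4(16.00) = 132.144 g/mol.
n(Ca) = 81.20 / 40.08 = 2.0259 mol.
Reaction (1): Ca→H2 ratio 1:1 ⇒ n(H2) = 2.0259 mol.
Reaction (2): H2→NH3 ratio 3:2 ⇒ n(NH3) = 1.3506 mol.
Reaction (3): NH3→(NH4)2SO4 ratio 2:1 ⇒ n((NH4)2SO4) = 0.67532 mol.
Mass of (NH4)2SO4 = 0.67532 × 132.144 = 89.239 g.

89.24 g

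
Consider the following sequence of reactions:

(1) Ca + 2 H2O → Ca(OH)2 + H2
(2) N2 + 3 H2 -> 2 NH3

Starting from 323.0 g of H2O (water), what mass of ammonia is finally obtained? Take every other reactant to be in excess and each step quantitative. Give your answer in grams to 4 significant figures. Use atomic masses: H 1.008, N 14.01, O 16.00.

101.8 g

M(H2O) = 2(1.008) + 16.00 = 18.016 g/mol.
M(NH3) = 14.01 + 3(1.008) = 17.034 g/mol.
n(H2O) = 323.00 / 18.016 = 17.929 mol.
Step 1 gives a 2:1 ratio of H2O to H2, so n(H2) = 8.9643 mol.
In step 2 the H2:NH3 ratio is 3:2, so n(NH3) = 5.9762 mol.
Mass of NH3 = 5.9762 × 17.034 = 101.80 g.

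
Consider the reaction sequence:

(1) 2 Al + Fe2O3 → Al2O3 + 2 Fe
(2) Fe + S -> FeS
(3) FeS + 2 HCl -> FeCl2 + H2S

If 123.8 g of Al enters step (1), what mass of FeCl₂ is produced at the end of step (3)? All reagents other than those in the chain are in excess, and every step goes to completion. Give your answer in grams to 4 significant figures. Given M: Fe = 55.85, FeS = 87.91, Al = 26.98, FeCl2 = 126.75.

581.6 g

n(Al) = 123.8 / 26.98 = 4.5886 mol.
Reaction (1): Al→Fe ratio 2:2 ⇒ n(Fe) = 4.5886 mol.
Reaction (2): Fe→FeS ratio 1:1 ⇒ n(FeS) = 4.5886 mol.
Reaction (3): FeS→FeCl2 ratio 1:1 ⇒ n(FeCl2) = 4.5886 mol.
Mass of FeCl2 = 4.5886 × 126.75 = 581.60 g.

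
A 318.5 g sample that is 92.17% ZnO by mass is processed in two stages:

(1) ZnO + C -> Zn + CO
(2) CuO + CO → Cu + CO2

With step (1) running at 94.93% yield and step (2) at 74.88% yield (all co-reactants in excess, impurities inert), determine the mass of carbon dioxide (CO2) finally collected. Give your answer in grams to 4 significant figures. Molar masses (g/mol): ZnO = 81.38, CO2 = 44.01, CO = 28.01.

Pure ZnO = 318.5 × 0.9217 = 293.56 g.
n(ZnO) = 293.56 / 81.38 = 3.6073 mol.
Step 1 (ZnO:CO = 1:1): theoretical n(CO) = 3.6073 mol; at 94.93% yield, n(CO) = 3.4244 mol.
Step 2 (CO:CO2 = 1:1): theoretical n(CO2) = 3.4244 mol, so theoretical mass = 3.4244 × 44.01 = 150.71 g.
At 74.88% yield, actual mass of CO2 = 150.71 × 0.7488 = 112.85 g.

112.9 g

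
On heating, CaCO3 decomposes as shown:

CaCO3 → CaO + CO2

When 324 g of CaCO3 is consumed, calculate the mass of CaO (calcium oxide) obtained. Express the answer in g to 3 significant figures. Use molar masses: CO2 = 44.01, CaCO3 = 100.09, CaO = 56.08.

n(CaCO3) = 324.0 g / 100.09 g/mol = 3.237 mol.
From the equation the CaCO3:CaO mole ratio is 1:1, so n(CaO) = 3.237 × 1/1 = 3.237 mol.
Mass of CaO = 3.237 mol × 56.08 g/mol = 181.5 g.

182 g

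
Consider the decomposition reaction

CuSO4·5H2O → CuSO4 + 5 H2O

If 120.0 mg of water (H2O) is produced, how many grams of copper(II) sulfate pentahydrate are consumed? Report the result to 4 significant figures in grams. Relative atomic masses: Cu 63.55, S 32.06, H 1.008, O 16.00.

0.3326 g

M(H2O) = 2(1.008) + 16.00 = 18.016 g/mol.
M(CuSO4·5H2O) = 63.55 + 32.06 + 9(16.00) + 10(1.008) = 249.69 g/mol.
Convert: 120.0 mg = 0.12000 g.
n(H2O) = 0.12000 g / 18.016 g/mol = 0.0066607 mol.
From the equation the H2O:CuSO4·5H2O mole ratio is 5:1, so n(CuSO4·5H2O) = 0.0066607 × 1/5 = 0.0013321 mol.
Mass of CuSO4·5H2O = 0.0013321 mol × 249.69 g/mol = 0.33262 g.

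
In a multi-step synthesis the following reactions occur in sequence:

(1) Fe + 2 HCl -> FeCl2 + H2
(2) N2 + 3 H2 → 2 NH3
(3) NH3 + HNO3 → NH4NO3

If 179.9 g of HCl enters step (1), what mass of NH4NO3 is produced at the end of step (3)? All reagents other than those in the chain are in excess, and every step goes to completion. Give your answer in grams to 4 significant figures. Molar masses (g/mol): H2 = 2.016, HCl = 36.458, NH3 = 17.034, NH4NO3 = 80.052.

n(HCl) = 179.9 / 36.458 = 4.9344 mol.
Reaction (1): HCl→H2 ratio 2:1 ⇒ n(H2) = 2.4672 mol.
Reaction (2): H2→NH3 ratio 3:2 ⇒ n(NH3) = 1.6448 mol.
Reaction (3): NH3→NH4NO3 ratio 1:1 ⇒ n(NH4NO3) = 1.6448 mol.
Mass of NH4NO3 = 1.6448 × 80.052 = 131.67 g.

131.7 g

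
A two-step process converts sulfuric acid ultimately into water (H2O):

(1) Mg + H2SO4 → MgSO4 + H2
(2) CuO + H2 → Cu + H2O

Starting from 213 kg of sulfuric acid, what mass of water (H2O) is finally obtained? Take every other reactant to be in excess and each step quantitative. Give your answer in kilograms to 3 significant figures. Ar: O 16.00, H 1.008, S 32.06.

39.1 kg

M(H2SO4) = 2(1.008) + 32.06 + 4(16.00) = 98.076 g/mol.
M(H2O) = 2(1.008) + 16.00 = 18.016 g/mol.
213 kg = 213000 g.
n(H2SO4) = 213000 / 98.076 = 2172 mol.
Step 1 gives a 1:1 ratio of H2SO4 to H2, so n(H2) = 2172 mol.
In step 2 the H2:H2O ratio is 1:1, so n(H2O) = 2172 mol.
Mass of H2O = 2172 × 18.016 = 39130 g = 39.1 kg.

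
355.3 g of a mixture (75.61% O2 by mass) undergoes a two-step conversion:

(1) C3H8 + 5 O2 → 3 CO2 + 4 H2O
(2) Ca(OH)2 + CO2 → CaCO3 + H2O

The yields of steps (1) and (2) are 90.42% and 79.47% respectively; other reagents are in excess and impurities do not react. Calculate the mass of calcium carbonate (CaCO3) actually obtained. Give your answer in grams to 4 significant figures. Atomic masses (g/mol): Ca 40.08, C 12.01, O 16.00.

362.3 g

Pure O2 = 355.3 × 0.7561 = 268.64 g.
M(O2) = 2(16.00) = 32.00 g/mol.
M(CaCO3) = 40.08 + 12.01 + 3(16.00) = 100.09 g/mol.
n(O2) = 268.64 / 32.00 = 8.3951 mol.
Step 1 (O2:CO2 = 5:3): theoretical n(CO2) = 5.0370 mol; at 90.42% yield, n(CO2) = 4.5545 mol.
Step 2 (CO2:CaCO3 = 1:1): theoretical n(CaCO3) = 4.5545 mol, so theoretical mass = 4.5545 × 100.09 = 455.86 g.
At 79.47% yield, actual mass of CaCO3 = 455.86 × 0.7947 = 362.27 g.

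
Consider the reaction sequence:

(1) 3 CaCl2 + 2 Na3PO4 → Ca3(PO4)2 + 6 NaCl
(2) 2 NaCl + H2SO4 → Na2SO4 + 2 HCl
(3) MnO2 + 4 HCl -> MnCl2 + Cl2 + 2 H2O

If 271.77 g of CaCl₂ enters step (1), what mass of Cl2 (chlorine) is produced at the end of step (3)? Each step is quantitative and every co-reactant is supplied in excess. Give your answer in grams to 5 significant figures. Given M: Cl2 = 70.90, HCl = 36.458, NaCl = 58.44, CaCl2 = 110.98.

86.811 g

n(CaCl2) = 271.77 / 110.98 = 2.44882 mol.
Reaction (1): CaCl2→NaCl ratio 3:6 ⇒ n(NaCl) = 4.89764 mol.
Reaction (2): NaCl→HCl ratio 2:2 ⇒ n(HCl) = 4.89764 mol.
Reaction (3): HCl→Cl2 ratio 4:1 ⇒ n(Cl2) = 1.22441 mol.
Mass of Cl2 = 1.22441 × 70.90 = 86.8107 g.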